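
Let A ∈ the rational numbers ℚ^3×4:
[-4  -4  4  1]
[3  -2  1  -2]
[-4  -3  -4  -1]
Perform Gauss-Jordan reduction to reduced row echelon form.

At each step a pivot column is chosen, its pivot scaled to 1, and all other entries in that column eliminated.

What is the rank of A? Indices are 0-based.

step 1: normalize row 0 (÷-4) = (1, 1, -1, -1/4)
  row 1: subtract 3×row0 = (0, -5, 4, -5/4)
  row 2: subtract -4×row0 = (0, 1, -8, -2)
step 2: normalize row 1 (÷-5) = (0, 1, -4/5, 1/4)
  row 0: subtract 1×row1 = (1, 0, -1/5, -1/2)
  row 2: subtract 1×row1 = (0, 0, -36/5, -9/4)
step 3: normalize row 2 (÷-36/5) = (0, 0, 1, 5/16)
  row 0: subtract -1/5×row2 = (1, 0, 0, -7/16)
  row 1: subtract -4/5×row2 = (0, 1, 0, 1/2)

rank = 3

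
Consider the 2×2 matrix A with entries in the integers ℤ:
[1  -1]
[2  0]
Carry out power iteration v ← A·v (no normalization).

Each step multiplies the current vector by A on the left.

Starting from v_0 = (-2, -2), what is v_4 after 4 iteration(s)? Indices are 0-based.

v_4 = (-4, 8)

v_0 = (-2, -2).
v_1 = A·v_0 = (0, -4).
v_2 = A·v_1 = (4, 0).
v_3 = A·v_2 = (4, 8).
v_4 = A·v_3 = (-4, 8).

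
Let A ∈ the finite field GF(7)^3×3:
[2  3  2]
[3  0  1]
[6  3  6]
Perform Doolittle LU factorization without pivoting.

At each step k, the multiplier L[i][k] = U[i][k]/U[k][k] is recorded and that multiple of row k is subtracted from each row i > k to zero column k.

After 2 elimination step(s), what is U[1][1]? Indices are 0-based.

Step 1: pivot at (0,0) is 2.
  row1 ← row1 − (5)·row0  ⇒  L[1][0]=5, U row1=(0, 6, 5)
  row2 ← row2 − (3)·row0  ⇒  L[2][0]=3, U row2=(0, 1, 0)
Step 2: pivot at (1,1) is 6.
  row2 ← row2 − (6)·row1  ⇒  L[2][1]=6, U row2=(0, 0, 5)

U[1][1] = 6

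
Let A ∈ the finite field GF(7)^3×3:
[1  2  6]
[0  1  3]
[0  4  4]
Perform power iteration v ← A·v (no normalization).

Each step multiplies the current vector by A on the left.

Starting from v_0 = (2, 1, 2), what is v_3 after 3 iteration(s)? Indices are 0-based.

v_3 = (0, 5, 0)

v_0 = (2, 1, 2).
v_1 = A·v_0 = (2, 0, 5).
v_2 = A·v_1 = (4, 1, 6).
v_3 = A·v_2 = (0, 5, 0).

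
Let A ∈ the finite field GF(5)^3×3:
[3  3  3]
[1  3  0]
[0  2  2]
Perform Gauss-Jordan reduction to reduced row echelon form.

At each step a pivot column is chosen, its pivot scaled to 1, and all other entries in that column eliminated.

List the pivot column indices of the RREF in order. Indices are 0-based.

pivot columns: 0, 1, 2

pivot(0,0)=3: scale R0 → (1, 1, 1)
  clear (1,0): R1 −= (1)R0 → (0, 2, 4)
pivot(1,1)=2: scale R1 → (0, 1, 2)
  clear (0,1): R0 −= (1)R1 → (1, 0, 4)
  clear (2,1): R2 −= (2)R1 → (0, 0, 3)
pivot(2,2)=3: scale R2 → (0, 0, 1)
  clear (0,2): R0 −= (4)R2 → (1, 0, 0)
  clear (1,2): R1 −= (2)R2 → (0, 1, 0)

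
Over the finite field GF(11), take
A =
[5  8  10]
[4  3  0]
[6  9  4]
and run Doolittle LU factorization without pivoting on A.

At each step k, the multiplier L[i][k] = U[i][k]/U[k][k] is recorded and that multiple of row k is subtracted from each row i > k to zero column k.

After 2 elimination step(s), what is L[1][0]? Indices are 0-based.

L[1][0] = 3

Step 1: pivot at (0,0) is 5.
  row1 ← row1 − (3)·row0  ⇒  L[1][0]=3, U row1=(0, 1, 3)
  row2 ← row2 − (10)·row0  ⇒  L[2][0]=10, U row2=(0, 6, 3)
Step 2: pivot at (1,1) is 1.
  row2 ← row2 − (6)·row1  ⇒  L[2][1]=6, U row2=(0, 0, 7)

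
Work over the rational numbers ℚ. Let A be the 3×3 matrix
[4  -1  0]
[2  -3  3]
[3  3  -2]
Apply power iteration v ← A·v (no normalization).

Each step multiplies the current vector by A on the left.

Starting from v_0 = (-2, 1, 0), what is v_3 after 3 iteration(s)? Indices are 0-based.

v_3 = (-110, -166, -21)

v_0 = (-2, 1, 0).
v_1 = A·v_0 = (-9, -7, -3).
v_2 = A·v_1 = (-29, -6, -42).
v_3 = A·v_2 = (-110, -166, -21).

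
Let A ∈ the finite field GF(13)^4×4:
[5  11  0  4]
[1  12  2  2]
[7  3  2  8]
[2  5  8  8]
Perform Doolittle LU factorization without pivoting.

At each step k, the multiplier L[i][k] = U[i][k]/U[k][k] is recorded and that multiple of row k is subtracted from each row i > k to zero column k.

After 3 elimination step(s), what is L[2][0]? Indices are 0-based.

Step 1: pivot at (0,0) is 5.
  row1 ← row1 − (8)·row0  ⇒  L[1][0]=8, U row1=(0, 2, 2, 9)
  row2 ← row2 − (4)·row0  ⇒  L[2][0]=4, U row2=(0, 11, 2, 5)
  row3 ← row3 − (3)·row0  ⇒  L[3][0]=3, U row3=(0, 11, 8, 9)
Step 2: pivot at (1,1) is 2.
  row2 ← row2 − (12)·row1  ⇒  L[2][1]=12, U row2=(0, 0, 4, 1)
  row3 ← row3 − (12)·row1  ⇒  L[3][1]=12, U row3=(0, 0, 10, 5)
Step 3: pivot at (2,2) is 4.
  row3 ← row3 − (9)·row2  ⇒  L[3][2]=9, U row3=(0, 0, 0, 9)

L[2][0] = 4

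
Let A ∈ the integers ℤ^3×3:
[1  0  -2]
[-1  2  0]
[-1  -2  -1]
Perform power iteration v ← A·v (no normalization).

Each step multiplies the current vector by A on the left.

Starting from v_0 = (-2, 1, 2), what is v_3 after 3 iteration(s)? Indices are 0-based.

v_0 = (-2, 1, 2).
v_1 = A·v_0 = (-6, 4, -2).
v_2 = A·v_1 = (-2, 14, 0).
v_3 = A·v_2 = (-2, 30, -26).

v_3 = (-2, 30, -26)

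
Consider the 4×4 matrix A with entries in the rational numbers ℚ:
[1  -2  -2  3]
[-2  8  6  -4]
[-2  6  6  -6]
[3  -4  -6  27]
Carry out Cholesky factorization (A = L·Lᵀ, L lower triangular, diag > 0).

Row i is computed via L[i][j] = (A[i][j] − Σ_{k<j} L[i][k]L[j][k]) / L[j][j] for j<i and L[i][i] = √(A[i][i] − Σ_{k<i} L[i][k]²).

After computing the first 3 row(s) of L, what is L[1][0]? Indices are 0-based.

Step 1: L[0][0] = √(1) = 1.
  L[1][0] = (-2) / L[0][0] = -2.
Step 2: L[1][1] = √(4) = 2.
  L[2][0] = (-2) / L[0][0] = -2.
  L[2][1] = (2) / L[1][1] = 1.
Step 3: L[2][2] = √(1) = 1.

L[1][0] = -2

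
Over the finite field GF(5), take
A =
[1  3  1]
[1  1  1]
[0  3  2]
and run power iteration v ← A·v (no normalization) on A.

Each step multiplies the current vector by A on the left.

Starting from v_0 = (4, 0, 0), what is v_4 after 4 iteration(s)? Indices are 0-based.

v_0 = (4, 0, 0).
v_1 = A·v_0 = (4, 4, 0).
v_2 = A·v_1 = (1, 3, 2).
v_3 = A·v_2 = (2, 1, 3).
v_4 = A·v_3 = (3, 1, 4).

v_4 = (3, 1, 4)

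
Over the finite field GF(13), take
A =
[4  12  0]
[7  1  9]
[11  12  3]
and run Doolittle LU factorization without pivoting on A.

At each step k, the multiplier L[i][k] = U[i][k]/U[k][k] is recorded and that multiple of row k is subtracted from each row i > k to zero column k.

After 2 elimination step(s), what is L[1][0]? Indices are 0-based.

L[1][0] = 5

[col 0] pivot 4
  R1 -= 5*R0 → (0, 6, 9)  (L[1][0] := 5)
  R2 -= 6*R0 → (0, 5, 3)  (L[2][0] := 6)
[col 1] pivot 6
  R2 -= 3*R1 → (0, 0, 2)  (L[2][1] := 3)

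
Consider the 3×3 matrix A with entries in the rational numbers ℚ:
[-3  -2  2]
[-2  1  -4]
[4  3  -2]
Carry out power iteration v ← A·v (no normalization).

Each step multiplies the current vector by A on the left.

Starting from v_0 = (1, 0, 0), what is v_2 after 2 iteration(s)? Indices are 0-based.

v_2 = (21, -12, -26)

v_0 = (1, 0, 0).
v_1 = A·v_0 = (-3, -2, 4).
v_2 = A·v_1 = (21, -12, -26).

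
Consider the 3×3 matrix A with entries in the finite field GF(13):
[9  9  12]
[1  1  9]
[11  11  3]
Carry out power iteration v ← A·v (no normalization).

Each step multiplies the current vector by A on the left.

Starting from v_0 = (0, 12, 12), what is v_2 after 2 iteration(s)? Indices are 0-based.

v_0 = (0, 12, 12).
v_1 = A·v_0 = (5, 3, 12).
v_2 = A·v_1 = (8, 12, 7).

v_2 = (8, 12, 7)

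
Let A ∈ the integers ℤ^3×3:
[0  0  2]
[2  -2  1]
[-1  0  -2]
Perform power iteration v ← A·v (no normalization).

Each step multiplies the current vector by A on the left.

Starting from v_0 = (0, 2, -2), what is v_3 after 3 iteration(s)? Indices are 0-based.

v_3 = (-8, -4, 0)

v_0 = (0, 2, -2).
v_1 = A·v_0 = (-4, -6, 4).
v_2 = A·v_1 = (8, 8, -4).
v_3 = A·v_2 = (-8, -4, 0).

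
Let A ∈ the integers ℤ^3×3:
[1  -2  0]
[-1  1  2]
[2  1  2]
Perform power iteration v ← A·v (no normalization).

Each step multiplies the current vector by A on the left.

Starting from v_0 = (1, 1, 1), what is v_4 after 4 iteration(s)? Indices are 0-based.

v_4 = (-107, 115, 22)

v_0 = (1, 1, 1).
v_1 = A·v_0 = (-1, 2, 5).
v_2 = A·v_1 = (-5, 13, 10).
v_3 = A·v_2 = (-31, 38, 23).
v_4 = A·v_3 = (-107, 115, 22).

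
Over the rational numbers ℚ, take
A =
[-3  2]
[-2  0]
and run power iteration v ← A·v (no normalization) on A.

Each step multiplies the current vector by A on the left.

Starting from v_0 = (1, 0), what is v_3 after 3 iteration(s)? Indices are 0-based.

v_0 = (1, 0).
v_1 = A·v_0 = (-3, -2).
v_2 = A·v_1 = (5, 6).
v_3 = A·v_2 = (-3, -10).

v_3 = (-3, -10)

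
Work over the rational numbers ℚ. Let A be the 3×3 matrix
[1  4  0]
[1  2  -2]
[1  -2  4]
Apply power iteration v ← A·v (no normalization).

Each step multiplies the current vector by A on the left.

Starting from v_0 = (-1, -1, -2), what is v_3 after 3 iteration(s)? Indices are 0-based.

v_0 = (-1, -1, -2).
v_1 = A·v_0 = (-5, 1, -7).
v_2 = A·v_1 = (-1, 11, -35).
v_3 = A·v_2 = (43, 91, -163).

v_3 = (43, 91, -163)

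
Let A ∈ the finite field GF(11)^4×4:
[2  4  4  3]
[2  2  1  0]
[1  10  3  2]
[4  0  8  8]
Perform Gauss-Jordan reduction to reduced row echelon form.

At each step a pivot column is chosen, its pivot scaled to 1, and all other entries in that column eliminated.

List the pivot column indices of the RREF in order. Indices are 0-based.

pivot(0,0)=2: scale R0 → (1, 2, 2, 7)
  clear (1,0): R1 −= (2)R0 → (0, 9, 8, 8)
  clear (2,0): R2 −= (1)R0 → (0, 8, 1, 6)
  clear (3,0): R3 −= (4)R0 → (0, 3, 0, 2)
pivot(1,1)=9: scale R1 → (0, 1, 7, 7)
  clear (0,1): R0 −= (2)R1 → (1, 0, 10, 4)
  clear (2,1): R2 −= (8)R1 → (0, 0, 0, 5)
  clear (3,1): R3 −= (3)R1 → (0, 0, 1, 3)
pivot(2,2): swap R2↔R3
pivot(2,2)=1: scale R2 → (0, 0, 1, 3)
  clear (0,2): R0 −= (10)R2 → (1, 0, 0, 7)
  clear (1,2): R1 −= (7)R2 → (0, 1, 0, 8)
pivot(3,3)=5: scale R3 → (0, 0, 0, 1)
  clear (0,3): R0 −= (7)R3 → (1, 0, 0, 0)
  clear (1,3): R1 −= (8)R3 → (0, 1, 0, 0)
  clear (2,3): R2 −= (3)R3 → (0, 0, 1, 0)

pivot columns: 0, 1, 2, 3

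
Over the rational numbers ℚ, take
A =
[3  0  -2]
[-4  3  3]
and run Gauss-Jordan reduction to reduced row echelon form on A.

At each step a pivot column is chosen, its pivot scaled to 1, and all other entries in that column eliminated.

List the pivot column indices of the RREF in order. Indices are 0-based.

[1] R0 /= 3  ⇒  (1, 0, -2/3)
     R1 -= -4·R0  ⇒  (0, 3, 1/3)
[2] R1 /= 3  ⇒  (0, 1, 1/9)

pivot columns: 0, 1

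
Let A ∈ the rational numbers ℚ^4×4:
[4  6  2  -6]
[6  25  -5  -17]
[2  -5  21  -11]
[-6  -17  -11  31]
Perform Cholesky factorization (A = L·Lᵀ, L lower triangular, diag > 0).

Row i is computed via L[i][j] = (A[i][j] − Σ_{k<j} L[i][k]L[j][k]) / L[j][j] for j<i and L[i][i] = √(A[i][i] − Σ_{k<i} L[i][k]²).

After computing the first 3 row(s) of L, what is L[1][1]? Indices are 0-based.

Step 1: L[0][0] = √(4) = 2.
  L[1][0] = (6) / L[0][0] = 3.
Step 2: L[1][1] = √(16) = 4.
  L[2][0] = (2) / L[0][0] = 1.
  L[2][1] = (-8) / L[1][1] = -2.
Step 3: L[2][2] = √(16) = 4.

L[1][1] = 4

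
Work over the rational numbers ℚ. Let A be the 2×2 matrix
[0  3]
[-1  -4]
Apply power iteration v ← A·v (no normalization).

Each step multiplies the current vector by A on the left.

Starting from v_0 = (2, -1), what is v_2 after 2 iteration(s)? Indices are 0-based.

v_0 = (2, -1).
v_1 = A·v_0 = (-3, 2).
v_2 = A·v_1 = (6, -5).

v_2 = (6, -5)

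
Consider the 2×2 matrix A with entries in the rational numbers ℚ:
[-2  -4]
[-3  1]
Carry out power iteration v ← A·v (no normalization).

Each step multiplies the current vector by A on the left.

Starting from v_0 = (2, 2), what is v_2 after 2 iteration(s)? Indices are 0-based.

v_0 = (2, 2).
v_1 = A·v_0 = (-12, -4).
v_2 = A·v_1 = (40, 32).

v_2 = (40, 32)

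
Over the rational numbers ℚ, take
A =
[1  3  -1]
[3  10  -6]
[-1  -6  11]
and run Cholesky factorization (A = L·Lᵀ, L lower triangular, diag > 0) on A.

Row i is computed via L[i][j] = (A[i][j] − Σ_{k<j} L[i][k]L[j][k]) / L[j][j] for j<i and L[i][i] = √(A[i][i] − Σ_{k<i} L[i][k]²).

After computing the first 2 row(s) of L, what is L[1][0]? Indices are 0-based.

L[1][0] = 3

Step 1: L[0][0] = √(1) = 1.
  L[1][0] = (3) / L[0][0] = 3.
Step 2: L[1][1] = √(1) = 1.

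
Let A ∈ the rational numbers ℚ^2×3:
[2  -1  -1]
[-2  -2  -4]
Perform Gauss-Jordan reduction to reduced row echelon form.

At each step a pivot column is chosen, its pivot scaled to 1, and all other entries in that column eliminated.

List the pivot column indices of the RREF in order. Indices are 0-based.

pivot columns: 0, 1

step 1: normalize row 0 (÷2) = (1, -1/2, -1/2)
  row 1: subtract -2×row0 = (0, -3, -5)
step 2: normalize row 1 (÷-3) = (0, 1, 5/3)
  row 0: subtract -1/2×row1 = (1, 0, 1/3)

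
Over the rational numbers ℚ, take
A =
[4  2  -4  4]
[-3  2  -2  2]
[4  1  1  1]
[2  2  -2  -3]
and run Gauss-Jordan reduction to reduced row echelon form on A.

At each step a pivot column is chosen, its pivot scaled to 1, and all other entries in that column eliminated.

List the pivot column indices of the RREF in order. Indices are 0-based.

pivot columns: 0, 1, 2, 3

step 1: normalize row 0 (÷4) = (1, 1/2, -1, 1)
  row 1: subtract -3×row0 = (0, 7/2, -5, 5)
  row 2: subtract 4×row0 = (0, -1, 5, -3)
  row 3: subtract 2×row0 = (0, 1, 0, -5)
step 2: normalize row 1 (÷7/2) = (0, 1, -10/7, 10/7)
  row 0: subtract 1/2×row1 = (1, 0, -2/7, 2/7)
  row 2: subtract -1×row1 = (0, 0, 25/7, -11/7)
  row 3: subtract 1×row1 = (0, 0, 10/7, -45/7)
step 3: normalize row 2 (÷25/7) = (0, 0, 1, -11/25)
  row 0: subtract -2/7×row2 = (1, 0, 0, 4/25)
  row 1: subtract -10/7×row2 = (0, 1, 0, 4/5)
  row 3: subtract 10/7×row2 = (0, 0, 0, -29/5)
step 4: normalize row 3 (÷-29/5) = (0, 0, 0, 1)
  row 0: subtract 4/25×row3 = (1, 0, 0, 0)
  row 1: subtract 4/5×row3 = (0, 1, 0, 0)
  row 2: subtract -11/25×row3 = (0, 0, 1, 0)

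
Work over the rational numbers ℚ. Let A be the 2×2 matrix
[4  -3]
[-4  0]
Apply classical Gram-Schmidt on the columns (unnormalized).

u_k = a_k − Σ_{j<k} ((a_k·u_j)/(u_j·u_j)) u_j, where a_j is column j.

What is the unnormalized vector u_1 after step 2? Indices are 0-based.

Step 1: u_0 = a_0 = (4, -4).
Step 2: u_1 = a_1 − (-3/8)·u_0 = (-3/2, -3/2).

u_1 = (-3/2, -3/2)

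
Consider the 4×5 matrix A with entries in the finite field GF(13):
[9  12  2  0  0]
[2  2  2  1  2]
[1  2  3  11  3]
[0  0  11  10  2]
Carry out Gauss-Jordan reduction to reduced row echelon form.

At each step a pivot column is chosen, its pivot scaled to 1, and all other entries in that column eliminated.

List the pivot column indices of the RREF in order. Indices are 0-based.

step 1: normalize row 0 (÷9) = (1, 10, 6, 0, 0)
  row 1: subtract 2×row0 = (0, 8, 3, 1, 2)
  row 2: subtract 1×row0 = (0, 5, 10, 11, 3)
step 2: normalize row 1 (÷8) = (0, 1, 2, 5, 10)
  row 0: subtract 10×row1 = (1, 0, 12, 2, 4)
  row 2: subtract 5×row1 = (0, 0, 0, 12, 5)
step 3: exchange rows 2,3
step 3: normalize row 2 (÷11) = (0, 0, 1, 8, 12)
  row 0: subtract 12×row2 = (1, 0, 0, 10, 3)
  row 1: subtract 2×row2 = (0, 1, 0, 2, 12)
step 4: normalize row 3 (÷12) = (0, 0, 0, 1, 8)
  row 0: subtract 10×row3 = (1, 0, 0, 0, 1)
  row 1: subtract 2×row3 = (0, 1, 0, 0, 9)
  row 2: subtract 8×row3 = (0, 0, 1, 0, 0)

pivot columns: 0, 1, 2, 3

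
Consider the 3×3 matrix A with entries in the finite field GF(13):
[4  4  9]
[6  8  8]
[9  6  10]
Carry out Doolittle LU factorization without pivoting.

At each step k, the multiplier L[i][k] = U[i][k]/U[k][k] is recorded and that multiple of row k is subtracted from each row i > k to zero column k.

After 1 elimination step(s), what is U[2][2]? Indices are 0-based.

U[2][2] = 6

Step 1: pivot at (0,0) is 4.
  row1 ← row1 − (8)·row0  ⇒  L[1][0]=8, U row1=(0, 2, 1)
  row2 ← row2 − (12)·row0  ⇒  L[2][0]=12, U row2=(0, 10, 6)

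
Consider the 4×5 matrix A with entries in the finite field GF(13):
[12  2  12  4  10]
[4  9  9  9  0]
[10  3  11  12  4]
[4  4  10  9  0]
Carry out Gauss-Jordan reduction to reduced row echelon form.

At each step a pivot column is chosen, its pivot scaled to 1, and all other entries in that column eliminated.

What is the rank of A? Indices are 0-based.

rank = 4

[1] R0 /= 12  ⇒  (1, 11, 1, 9, 3)
     R1 -= 4·R0  ⇒  (0, 4, 5, 12, 1)
     R2 -= 10·R0  ⇒  (0, 10, 1, 0, 0)
     R3 -= 4·R0  ⇒  (0, 12, 6, 12, 1)
[2] R1 /= 4  ⇒  (0, 1, 11, 3, 10)
     R0 -= 11·R1  ⇒  (1, 0, 10, 2, 10)
     R2 -= 10·R1  ⇒  (0, 0, 8, 9, 4)
     R3 -= 12·R1  ⇒  (0, 0, 4, 2, 11)
[3] R2 /= 8  ⇒  (0, 0, 1, 6, 7)
     R0 -= 10·R2  ⇒  (1, 0, 0, 7, 5)
     R1 -= 11·R2  ⇒  (0, 1, 0, 2, 11)
     R3 -= 4·R2  ⇒  (0, 0, 0, 4, 9)
[4] R3 /= 4  ⇒  (0, 0, 0, 1, 12)
     R0 -= 7·R3  ⇒  (1, 0, 0, 0, 12)
     R1 -= 2·R3  ⇒  (0, 1, 0, 0, 0)
     R2 -= 6·R3  ⇒  (0, 0, 1, 0, 0)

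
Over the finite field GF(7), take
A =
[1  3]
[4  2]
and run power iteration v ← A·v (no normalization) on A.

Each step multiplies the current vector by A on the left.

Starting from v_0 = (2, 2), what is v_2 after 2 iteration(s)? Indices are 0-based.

v_2 = (2, 0)

v_0 = (2, 2).
v_1 = A·v_0 = (1, 5).
v_2 = A·v_1 = (2, 0).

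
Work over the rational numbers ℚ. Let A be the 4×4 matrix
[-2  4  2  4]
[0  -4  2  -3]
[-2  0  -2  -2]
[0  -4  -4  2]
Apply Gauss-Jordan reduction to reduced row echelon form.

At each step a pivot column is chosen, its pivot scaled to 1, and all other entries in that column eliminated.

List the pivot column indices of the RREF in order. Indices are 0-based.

pivot columns: 0, 1, 2, 3

step 1: normalize row 0 (÷-2) = (1, -2, -1, -2)
  row 2: subtract -2×row0 = (0, -4, -4, -6)
step 2: normalize row 1 (÷-4) = (0, 1, -1/2, 3/4)
  row 0: subtract -2×row1 = (1, 0, -2, -1/2)
  row 2: subtract -4×row1 = (0, 0, -6, -3)
  row 3: subtract -4×row1 = (0, 0, -6, 5)
step 3: normalize row 2 (÷-6) = (0, 0, 1, 1/2)
  row 0: subtract -2×row2 = (1, 0, 0, 1/2)
  row 1: subtract -1/2×row2 = (0, 1, 0, 1)
  row 3: subtract -6×row2 = (0, 0, 0, 8)
step 4: normalize row 3 (÷8) = (0, 0, 0, 1)
  row 0: subtract 1/2×row3 = (1, 0, 0, 0)
  row 1: subtract 1×row3 = (0, 1, 0, 0)
  row 2: subtract 1/2×row3 = (0, 0, 1, 0)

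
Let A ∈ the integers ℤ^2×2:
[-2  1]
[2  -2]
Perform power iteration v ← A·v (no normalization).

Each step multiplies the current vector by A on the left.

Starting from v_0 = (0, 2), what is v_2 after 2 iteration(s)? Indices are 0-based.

v_2 = (-8, 12)

v_0 = (0, 2).
v_1 = A·v_0 = (2, -4).
v_2 = A·v_1 = (-8, 12).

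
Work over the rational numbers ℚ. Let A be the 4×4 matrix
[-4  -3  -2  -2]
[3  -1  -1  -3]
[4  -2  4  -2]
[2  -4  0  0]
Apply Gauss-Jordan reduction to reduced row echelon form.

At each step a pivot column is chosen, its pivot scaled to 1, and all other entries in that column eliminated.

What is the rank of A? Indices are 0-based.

pivot(0,0)=-4: scale R0 → (1, 3/4, 1/2, 1/2)
  clear (1,0): R1 −= (3)R0 → (0, -13/4, -5/2, -9/2)
  clear (2,0): R2 −= (4)R0 → (0, -5, 2, -4)
  clear (3,0): R3 −= (2)R0 → (0, -11/2, -1, -1)
pivot(1,1)=-13/4: scale R1 → (0, 1, 10/13, 18/13)
  clear (0,1): R0 −= (3/4)R1 → (1, 0, -1/13, -7/13)
  clear (2,1): R2 −= (-5)R1 → (0, 0, 76/13, 38/13)
  clear (3,1): R3 −= (-11/2)R1 → (0, 0, 42/13, 86/13)
pivot(2,2)=76/13: scale R2 → (0, 0, 1, 1/2)
  clear (0,2): R0 −= (-1/13)R2 → (1, 0, 0, -1/2)
  clear (1,2): R1 −= (10/13)R2 → (0, 1, 0, 1)
  clear (3,2): R3 −= (42/13)R2 → (0, 0, 0, 5)
pivot(3,3)=5: scale R3 → (0, 0, 0, 1)
  clear (0,3): R0 −= (-1/2)R3 → (1, 0, 0, 0)
  clear (1,3): R1 −= (1)R3 → (0, 1, 0, 0)
  clear (2,3): R2 −= (1/2)R3 → (0, 0, 1, 0)

rank = 4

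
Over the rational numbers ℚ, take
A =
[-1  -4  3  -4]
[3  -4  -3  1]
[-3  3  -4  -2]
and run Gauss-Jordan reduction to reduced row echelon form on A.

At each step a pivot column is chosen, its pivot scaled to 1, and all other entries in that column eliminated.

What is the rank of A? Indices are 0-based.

rank = 3

pivot(0,0)=-1: scale R0 → (1, 4, -3, 4)
  clear (1,0): R1 −= (3)R0 → (0, -16, 6, -11)
  clear (2,0): R2 −= (-3)R0 → (0, 15, -13, 10)
pivot(1,1)=-16: scale R1 → (0, 1, -3/8, 11/16)
  clear (0,1): R0 −= (4)R1 → (1, 0, -3/2, 5/4)
  clear (2,1): R2 −= (15)R1 → (0, 0, -59/8, -5/16)
pivot(2,2)=-59/8: scale R2 → (0, 0, 1, 5/118)
  clear (0,2): R0 −= (-3/2)R2 → (1, 0, 0, 155/118)
  clear (1,2): R1 −= (-3/8)R2 → (0, 1, 0, 83/118)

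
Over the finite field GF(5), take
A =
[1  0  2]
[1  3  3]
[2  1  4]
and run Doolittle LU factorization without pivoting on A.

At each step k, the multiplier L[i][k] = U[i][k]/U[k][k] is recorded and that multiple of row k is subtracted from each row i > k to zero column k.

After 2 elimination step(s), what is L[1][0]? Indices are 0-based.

k=0: U[0][0]=1
  eliminate (1,0): mult=1, new row 1: (0, 3, 1); set L[1][0]=1
  eliminate (2,0): mult=2, new row 2: (0, 1, 0); set L[2][0]=2
k=1: U[1][1]=3
  eliminate (2,1): mult=2, new row 2: (0, 0, 3); set L[2][1]=2

L[1][0] = 1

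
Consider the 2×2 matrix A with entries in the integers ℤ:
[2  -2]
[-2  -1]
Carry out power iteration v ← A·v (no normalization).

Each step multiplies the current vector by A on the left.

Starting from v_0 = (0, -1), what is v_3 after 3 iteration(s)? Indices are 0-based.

v_0 = (0, -1).
v_1 = A·v_0 = (2, 1).
v_2 = A·v_1 = (2, -5).
v_3 = A·v_2 = (14, 1).

v_3 = (14, 1)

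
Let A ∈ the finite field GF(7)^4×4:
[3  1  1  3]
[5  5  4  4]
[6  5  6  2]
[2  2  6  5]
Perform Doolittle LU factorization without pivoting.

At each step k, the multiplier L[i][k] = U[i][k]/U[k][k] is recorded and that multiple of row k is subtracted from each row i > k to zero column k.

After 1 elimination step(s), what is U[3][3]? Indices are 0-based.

k=0: U[0][0]=3
  eliminate (1,0): mult=4, new row 1: (0, 1, 0, 6); set L[1][0]=4
  eliminate (2,0): mult=2, new row 2: (0, 3, 4, 3); set L[2][0]=2
  eliminate (3,0): mult=3, new row 3: (0, 6, 3, 3); set L[3][0]=3

U[3][3] = 3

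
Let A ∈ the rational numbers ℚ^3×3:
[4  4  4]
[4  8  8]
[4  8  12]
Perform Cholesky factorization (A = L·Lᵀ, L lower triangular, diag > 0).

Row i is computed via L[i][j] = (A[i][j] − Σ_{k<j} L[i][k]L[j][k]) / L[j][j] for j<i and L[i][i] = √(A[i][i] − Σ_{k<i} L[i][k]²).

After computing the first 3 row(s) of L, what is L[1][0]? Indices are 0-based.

Step 1: L[0][0] = √(4) = 2.
  L[1][0] = (4) / L[0][0] = 2.
Step 2: L[1][1] = √(4) = 2.
  L[2][0] = (4) / L[0][0] = 2.
  L[2][1] = (4) / L[1][1] = 2.
Step 3: L[2][2] = √(4) = 2.

L[1][0] = 2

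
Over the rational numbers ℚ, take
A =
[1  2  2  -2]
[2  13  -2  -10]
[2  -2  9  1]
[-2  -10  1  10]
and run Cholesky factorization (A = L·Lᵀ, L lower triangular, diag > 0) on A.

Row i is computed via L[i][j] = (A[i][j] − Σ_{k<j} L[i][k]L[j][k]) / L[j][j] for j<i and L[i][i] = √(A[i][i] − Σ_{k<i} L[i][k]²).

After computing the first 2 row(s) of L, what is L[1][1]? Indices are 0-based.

Step 1: L[0][0] = √(1) = 1.
  L[1][0] = (2) / L[0][0] = 2.
Step 2: L[1][1] = √(9) = 3.

L[1][1] = 3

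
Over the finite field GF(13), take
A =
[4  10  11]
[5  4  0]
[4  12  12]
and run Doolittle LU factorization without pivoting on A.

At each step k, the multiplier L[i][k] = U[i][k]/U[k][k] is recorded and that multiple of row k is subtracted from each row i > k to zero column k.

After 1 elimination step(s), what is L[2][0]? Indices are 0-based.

Step 1: pivot at (0,0) is 4.
  row1 ← row1 − (11)·row0  ⇒  L[1][0]=11, U row1=(0, 11, 9)
  row2 ← row2 − (1)·row0  ⇒  L[2][0]=1, U row2=(0, 2, 1)

L[2][0] = 1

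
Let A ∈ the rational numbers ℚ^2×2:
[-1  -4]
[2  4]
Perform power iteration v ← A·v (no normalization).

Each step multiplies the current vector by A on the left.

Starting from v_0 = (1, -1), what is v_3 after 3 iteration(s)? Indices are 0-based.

v_0 = (1, -1).
v_1 = A·v_0 = (3, -2).
v_2 = A·v_1 = (5, -2).
v_3 = A·v_2 = (3, 2).

v_3 = (3, 2)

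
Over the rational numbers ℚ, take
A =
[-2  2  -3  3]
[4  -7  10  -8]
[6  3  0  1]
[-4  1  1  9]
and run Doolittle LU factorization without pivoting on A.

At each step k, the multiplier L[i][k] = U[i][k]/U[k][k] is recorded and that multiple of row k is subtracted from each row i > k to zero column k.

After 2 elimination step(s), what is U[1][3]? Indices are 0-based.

Step 1: pivot at (0,0) is -2.
  row1 ← row1 − (-2)·row0  ⇒  L[1][0]=-2, U row1=(0, -3, 4, -2)
  row2 ← row2 − (-3)·row0  ⇒  L[2][0]=-3, U row2=(0, 9, -9, 10)
  row3 ← row3 − (2)·row0  ⇒  L[3][0]=2, U row3=(0, -3, 7, 3)
Step 2: pivot at (1,1) is -3.
  row2 ← row2 − (-3)·row1  ⇒  L[2][1]=-3, U row2=(0, 0, 3, 4)
  row3 ← row3 − (1)·row1  ⇒  L[3][1]=1, U row3=(0, 0, 3, 5)

U[1][3] = -2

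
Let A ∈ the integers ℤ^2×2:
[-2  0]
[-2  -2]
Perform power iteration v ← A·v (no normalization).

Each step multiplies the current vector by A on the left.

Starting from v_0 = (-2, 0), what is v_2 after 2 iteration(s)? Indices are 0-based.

v_0 = (-2, 0).
v_1 = A·v_0 = (4, 4).
v_2 = A·v_1 = (-8, -16).

v_2 = (-8, -16)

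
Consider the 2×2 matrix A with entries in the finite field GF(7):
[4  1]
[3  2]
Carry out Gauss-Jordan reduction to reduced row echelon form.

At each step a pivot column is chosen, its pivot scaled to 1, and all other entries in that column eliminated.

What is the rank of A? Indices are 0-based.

rank = 2

[1] R0 /= 4  ⇒  (1, 2)
     R1 -= 3·R0  ⇒  (0, 3)
[2] R1 /= 3  ⇒  (0, 1)
     R0 -= 2·R1  ⇒  (1, 0)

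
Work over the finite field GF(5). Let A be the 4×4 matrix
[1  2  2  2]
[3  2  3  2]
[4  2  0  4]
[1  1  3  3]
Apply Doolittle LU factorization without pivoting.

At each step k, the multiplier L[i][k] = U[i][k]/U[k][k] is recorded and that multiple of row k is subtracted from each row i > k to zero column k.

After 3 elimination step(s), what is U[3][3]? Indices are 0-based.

U[3][3] = 3

Step 1: pivot at (0,0) is 1.
  row1 ← row1 − (3)·row0  ⇒  L[1][0]=3, U row1=(0, 1, 2, 1)
  row2 ← row2 − (4)·row0  ⇒  L[2][0]=4, U row2=(0, 4, 2, 1)
  row3 ← row3 − (1)·row0  ⇒  L[3][0]=1, U row3=(0, 4, 1, 1)
Step 2: pivot at (1,1) is 1.
  row2 ← row2 − (4)·row1  ⇒  L[2][1]=4, U row2=(0, 0, 4, 2)
  row3 ← row3 − (4)·row1  ⇒  L[3][1]=4, U row3=(0, 0, 3, 2)
Step 3: pivot at (2,2) is 4.
  row3 ← row3 − (2)·row2  ⇒  L[3][2]=2, U row3=(0, 0, 0, 3)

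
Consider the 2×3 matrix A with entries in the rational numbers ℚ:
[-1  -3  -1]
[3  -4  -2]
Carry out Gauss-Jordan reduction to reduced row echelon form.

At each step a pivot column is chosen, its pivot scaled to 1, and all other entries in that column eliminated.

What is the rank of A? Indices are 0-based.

step 1: normalize row 0 (÷-1) = (1, 3, 1)
  row 1: subtract 3×row0 = (0, -13, -5)
step 2: normalize row 1 (÷-13) = (0, 1, 5/13)
  row 0: subtract 3×row1 = (1, 0, -2/13)

rank = 2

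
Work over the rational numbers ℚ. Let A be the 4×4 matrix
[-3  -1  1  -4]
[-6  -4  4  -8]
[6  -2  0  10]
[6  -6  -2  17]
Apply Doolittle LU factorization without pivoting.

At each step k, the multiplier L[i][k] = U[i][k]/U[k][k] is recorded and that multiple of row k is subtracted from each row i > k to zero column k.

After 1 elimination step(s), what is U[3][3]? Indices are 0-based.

[col 0] pivot -3
  R1 -= 2*R0 → (0, -2, 2, 0)  (L[1][0] := 2)
  R2 -= -2*R0 → (0, -4, 2, 2)  (L[2][0] := -2)
  R3 -= -2*R0 → (0, -8, 0, 9)  (L[3][0] := -2)

U[3][3] = 9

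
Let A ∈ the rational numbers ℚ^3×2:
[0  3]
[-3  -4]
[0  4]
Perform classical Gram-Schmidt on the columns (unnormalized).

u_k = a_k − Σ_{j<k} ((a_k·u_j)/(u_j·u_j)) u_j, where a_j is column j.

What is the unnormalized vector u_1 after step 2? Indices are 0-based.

Step 1: u_0 = a_0 = (0, -3, 0).
Step 2: u_1 = a_1 − (4/3)·u_0 = (3, 0, 4).

u_1 = (3, 0, 4)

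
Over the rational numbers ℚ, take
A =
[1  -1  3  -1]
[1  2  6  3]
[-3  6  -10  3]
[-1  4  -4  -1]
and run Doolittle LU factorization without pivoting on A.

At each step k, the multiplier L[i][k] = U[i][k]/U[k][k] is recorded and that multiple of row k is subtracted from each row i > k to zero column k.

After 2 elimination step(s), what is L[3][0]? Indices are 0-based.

Step 1: pivot at (0,0) is 1.
  row1 ← row1 − (1)·row0  ⇒  L[1][0]=1, U row1=(0, 3, 3, 4)
  row2 ← row2 − (-3)·row0  ⇒  L[2][0]=-3, U row2=(0, 3, -1, 0)
  row3 ← row3 − (-1)·row0  ⇒  L[3][0]=-1, U row3=(0, 3, -1, -2)
Step 2: pivot at (1,1) is 3.
  row2 ← row2 − (1)·row1  ⇒  L[2][1]=1, U row2=(0, 0, -4, -4)
  row3 ← row3 − (1)·row1  ⇒  L[3][1]=1, U row3=(0, 0, -4, -6)

L[3][0] = -1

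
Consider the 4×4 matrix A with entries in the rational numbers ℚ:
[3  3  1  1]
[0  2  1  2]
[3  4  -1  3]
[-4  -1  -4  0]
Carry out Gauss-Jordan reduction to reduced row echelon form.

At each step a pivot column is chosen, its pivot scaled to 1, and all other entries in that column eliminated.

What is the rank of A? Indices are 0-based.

step 1: normalize row 0 (÷3) = (1, 1, 1/3, 1/3)
  row 2: subtract 3×row0 = (0, 1, -2, 2)
  row 3: subtract -4×row0 = (0, 3, -8/3, 4/3)
step 2: normalize row 1 (÷2) = (0, 1, 1/2, 1)
  row 0: subtract 1×row1 = (1, 0, -1/6, -2/3)
  row 2: subtract 1×row1 = (0, 0, -5/2, 1)
  row 3: subtract 3×row1 = (0, 0, -25/6, -5/3)
step 3: normalize row 2 (÷-5/2) = (0, 0, 1, -2/5)
  row 0: subtract -1/6×row2 = (1, 0, 0, -11/15)
  row 1: subtract 1/2×row2 = (0, 1, 0, 6/5)
  row 3: subtract -25/6×row2 = (0, 0, 0, -10/3)
step 4: normalize row 3 (÷-10/3) = (0, 0, 0, 1)
  row 0: subtract -11/15×row3 = (1, 0, 0, 0)
  row 1: subtract 6/5×row3 = (0, 1, 0, 0)
  row 2: subtract -2/5×row3 = (0, 0, 1, 0)

rank = 4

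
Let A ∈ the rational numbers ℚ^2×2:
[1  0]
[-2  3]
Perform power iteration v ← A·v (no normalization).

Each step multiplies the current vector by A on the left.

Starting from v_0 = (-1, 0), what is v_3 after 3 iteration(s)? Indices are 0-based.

v_0 = (-1, 0).
v_1 = A·v_0 = (-1, 2).
v_2 = A·v_1 = (-1, 8).
v_3 = A·v_2 = (-1, 26).

v_3 = (-1, 26)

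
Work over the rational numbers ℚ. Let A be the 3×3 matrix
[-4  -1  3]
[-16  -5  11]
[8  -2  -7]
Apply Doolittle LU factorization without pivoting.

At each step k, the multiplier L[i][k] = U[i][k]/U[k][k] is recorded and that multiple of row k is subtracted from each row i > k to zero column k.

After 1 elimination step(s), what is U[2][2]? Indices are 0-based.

[col 0] pivot -4
  R1 -= 4*R0 → (0, -1, -1)  (L[1][0] := 4)
  R2 -= -2*R0 → (0, -4, -1)  (L[2][0] := -2)

U[2][2] = -1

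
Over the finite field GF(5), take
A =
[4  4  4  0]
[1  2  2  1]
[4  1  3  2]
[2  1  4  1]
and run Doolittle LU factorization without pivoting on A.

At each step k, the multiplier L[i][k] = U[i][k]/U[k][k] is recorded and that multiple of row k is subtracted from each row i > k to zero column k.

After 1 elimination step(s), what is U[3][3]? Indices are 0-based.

[col 0] pivot 4
  R1 -= 4*R0 → (0, 1, 1, 1)  (L[1][0] := 4)
  R2 -= 1*R0 → (0, 2, 4, 2)  (L[2][0] := 1)
  R3 -= 3*R0 → (0, 4, 2, 1)  (L[3][0] := 3)

U[3][3] = 1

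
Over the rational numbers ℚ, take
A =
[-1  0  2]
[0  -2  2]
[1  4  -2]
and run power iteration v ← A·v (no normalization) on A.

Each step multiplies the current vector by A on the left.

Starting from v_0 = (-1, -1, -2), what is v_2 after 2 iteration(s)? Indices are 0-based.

v_2 = (1, 2, -9)

v_0 = (-1, -1, -2).
v_1 = A·v_0 = (-3, -2, -1).
v_2 = A·v_1 = (1, 2, -9).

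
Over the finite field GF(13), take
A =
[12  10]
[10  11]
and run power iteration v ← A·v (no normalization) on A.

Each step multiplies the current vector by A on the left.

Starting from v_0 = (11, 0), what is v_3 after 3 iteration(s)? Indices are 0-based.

v_0 = (11, 0).
v_1 = A·v_0 = (2, 6).
v_2 = A·v_1 = (6, 8).
v_3 = A·v_2 = (9, 5).

v_3 = (9, 5)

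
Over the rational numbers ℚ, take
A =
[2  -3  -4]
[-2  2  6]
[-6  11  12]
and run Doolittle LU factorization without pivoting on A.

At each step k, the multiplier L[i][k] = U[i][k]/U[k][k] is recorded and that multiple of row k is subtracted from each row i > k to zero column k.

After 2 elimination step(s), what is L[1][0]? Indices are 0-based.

L[1][0] = -1

[col 0] pivot 2
  R1 -= -1*R0 → (0, -1, 2)  (L[1][0] := -1)
  R2 -= -3*R0 → (0, 2, 0)  (L[2][0] := -3)
[col 1] pivot -1
  R2 -= -2*R1 → (0, 0, 4)  (L[2][1] := -2)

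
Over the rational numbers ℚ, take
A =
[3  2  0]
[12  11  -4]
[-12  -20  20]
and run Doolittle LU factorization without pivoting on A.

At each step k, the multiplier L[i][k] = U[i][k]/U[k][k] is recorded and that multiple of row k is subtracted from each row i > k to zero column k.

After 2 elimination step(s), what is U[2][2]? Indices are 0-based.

[col 0] pivot 3
  R1 -= 4*R0 → (0, 3, -4)  (L[1][0] := 4)
  R2 -= -4*R0 → (0, -12, 20)  (L[2][0] := -4)
[col 1] pivot 3
  R2 -= -4*R1 → (0, 0, 4)  (L[2][1] := -4)

U[2][2] = 4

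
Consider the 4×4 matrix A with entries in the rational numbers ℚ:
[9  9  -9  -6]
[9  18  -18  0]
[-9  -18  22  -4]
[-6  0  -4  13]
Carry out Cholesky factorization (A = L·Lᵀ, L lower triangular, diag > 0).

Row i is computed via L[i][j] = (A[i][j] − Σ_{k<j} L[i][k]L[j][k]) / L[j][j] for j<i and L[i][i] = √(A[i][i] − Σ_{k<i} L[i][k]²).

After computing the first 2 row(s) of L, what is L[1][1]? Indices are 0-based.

Step 1: L[0][0] = √(9) = 3.
  L[1][0] = (9) / L[0][0] = 3.
Step 2: L[1][1] = √(9) = 3.

L[1][1] = 3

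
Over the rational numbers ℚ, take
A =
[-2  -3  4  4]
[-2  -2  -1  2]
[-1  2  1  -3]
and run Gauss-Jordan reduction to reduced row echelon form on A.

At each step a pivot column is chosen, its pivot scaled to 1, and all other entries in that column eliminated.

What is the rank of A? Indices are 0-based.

rank = 3

[1] R0 /= -2  ⇒  (1, 3/2, -2, -2)
     R1 -= -2·R0  ⇒  (0, 1, -5, -2)
     R2 -= -1·R0  ⇒  (0, 7/2, -1, -5)
[2] R1 /= 1  ⇒  (0, 1, -5, -2)
     R0 -= 3/2·R1  ⇒  (1, 0, 11/2, 1)
     R2 -= 7/2·R1  ⇒  (0, 0, 33/2, 2)
[3] R2 /= 33/2  ⇒  (0, 0, 1, 4/33)
     R0 -= 11/2·R2  ⇒  (1, 0, 0, 1/3)
     R1 -= -5·R2  ⇒  (0, 1, 0, -46/33)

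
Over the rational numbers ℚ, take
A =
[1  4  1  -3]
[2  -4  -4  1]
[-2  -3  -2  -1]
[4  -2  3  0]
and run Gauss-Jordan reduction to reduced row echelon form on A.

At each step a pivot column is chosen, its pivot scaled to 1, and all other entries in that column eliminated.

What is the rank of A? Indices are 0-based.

rank = 4

step 1: normalize row 0 (÷1) = (1, 4, 1, -3)
  row 1: subtract 2×row0 = (0, -12, -6, 7)
  row 2: subtract -2×row0 = (0, 5, 0, -7)
  row 3: subtract 4×row0 = (0, -18, -1, 12)
step 2: normalize row 1 (÷-12) = (0, 1, 1/2, -7/12)
  row 0: subtract 4×row1 = (1, 0, -1, -2/3)
  row 2: subtract 5×row1 = (0, 0, -5/2, -49/12)
  row 3: subtract -18×row1 = (0, 0, 8, 3/2)
step 3: normalize row 2 (÷-5/2) = (0, 0, 1, 49/30)
  row 0: subtract -1×row2 = (1, 0, 0, 29/30)
  row 1: subtract 1/2×row2 = (0, 1, 0, -7/5)
  row 3: subtract 8×row2 = (0, 0, 0, -347/30)
step 4: normalize row 3 (÷-347/30) = (0, 0, 0, 1)
  row 0: subtract 29/30×row3 = (1, 0, 0, 0)
  row 1: subtract -7/5×row3 = (0, 1, 0, 0)
  row 2: subtract 49/30×row3 = (0, 0, 1, 0)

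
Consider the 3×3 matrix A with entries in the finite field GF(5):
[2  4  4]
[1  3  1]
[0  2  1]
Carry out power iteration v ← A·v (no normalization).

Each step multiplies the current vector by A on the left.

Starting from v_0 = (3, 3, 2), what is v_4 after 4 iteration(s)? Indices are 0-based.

v_0 = (3, 3, 2).
v_1 = A·v_0 = (1, 4, 3).
v_2 = A·v_1 = (0, 1, 1).
v_3 = A·v_2 = (3, 4, 3).
v_4 = A·v_3 = (4, 3, 1).

v_4 = (4, 3, 1)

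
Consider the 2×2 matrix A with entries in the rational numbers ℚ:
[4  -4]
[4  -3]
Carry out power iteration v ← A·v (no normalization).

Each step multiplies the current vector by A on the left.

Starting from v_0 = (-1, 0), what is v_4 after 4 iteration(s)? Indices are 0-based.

v_0 = (-1, 0).
v_1 = A·v_0 = (-4, -4).
v_2 = A·v_1 = (0, -4).
v_3 = A·v_2 = (16, 12).
v_4 = A·v_3 = (16, 28).

v_4 = (16, 28)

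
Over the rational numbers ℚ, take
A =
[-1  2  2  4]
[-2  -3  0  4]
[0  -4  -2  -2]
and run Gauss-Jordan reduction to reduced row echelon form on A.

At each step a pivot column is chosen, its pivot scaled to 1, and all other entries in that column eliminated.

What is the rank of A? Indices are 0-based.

pivot(0,0)=-1: scale R0 → (1, -2, -2, -4)
  clear (1,0): R1 −= (-2)R0 → (0, -7, -4, -4)
pivot(1,1)=-7: scale R1 → (0, 1, 4/7, 4/7)
  clear (0,1): R0 −= (-2)R1 → (1, 0, -6/7, -20/7)
  clear (2,1): R2 −= (-4)R1 → (0, 0, 2/7, 2/7)
pivot(2,2)=2/7: scale R2 → (0, 0, 1, 1)
  clear (0,2): R0 −= (-6/7)R2 → (1, 0, 0, -2)
  clear (1,2): R1 −= (4/7)R2 → (0, 1, 0, 0)

rank = 3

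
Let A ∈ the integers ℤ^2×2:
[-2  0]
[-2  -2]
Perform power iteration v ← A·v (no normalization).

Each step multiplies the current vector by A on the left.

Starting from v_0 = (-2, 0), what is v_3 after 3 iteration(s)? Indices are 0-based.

v_0 = (-2, 0).
v_1 = A·v_0 = (4, 4).
v_2 = A·v_1 = (-8, -16).
v_3 = A·v_2 = (16, 48).

v_3 = (16, 48)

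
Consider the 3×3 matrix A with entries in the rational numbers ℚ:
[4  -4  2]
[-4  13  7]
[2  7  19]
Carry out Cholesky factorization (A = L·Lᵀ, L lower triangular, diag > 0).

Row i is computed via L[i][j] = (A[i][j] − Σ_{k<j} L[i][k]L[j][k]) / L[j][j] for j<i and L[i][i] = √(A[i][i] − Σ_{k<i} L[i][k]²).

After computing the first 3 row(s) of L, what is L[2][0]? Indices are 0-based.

Step 1: L[0][0] = √(4) = 2.
  L[1][0] = (-4) / L[0][0] = -2.
Step 2: L[1][1] = √(9) = 3.
  L[2][0] = (2) / L[0][0] = 1.
  L[2][1] = (9) / L[1][1] = 3.
Step 3: L[2][2] = √(9) = 3.

L[2][0] = 1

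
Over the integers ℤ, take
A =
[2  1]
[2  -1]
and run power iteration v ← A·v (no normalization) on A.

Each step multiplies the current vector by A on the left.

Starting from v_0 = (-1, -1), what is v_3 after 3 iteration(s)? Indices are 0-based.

v_3 = (-19, -9)

v_0 = (-1, -1).
v_1 = A·v_0 = (-3, -1).
v_2 = A·v_1 = (-7, -5).
v_3 = A·v_2 = (-19, -9).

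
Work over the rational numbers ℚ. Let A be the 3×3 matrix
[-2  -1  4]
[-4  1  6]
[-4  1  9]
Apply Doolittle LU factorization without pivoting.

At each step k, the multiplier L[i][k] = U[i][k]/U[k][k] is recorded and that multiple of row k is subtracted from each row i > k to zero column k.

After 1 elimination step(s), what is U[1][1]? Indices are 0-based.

Step 1: pivot at (0,0) is -2.
  row1 ← row1 − (2)·row0  ⇒  L[1][0]=2, U row1=(0, 3, -2)
  row2 ← row2 − (2)·row0  ⇒  L[2][0]=2, U row2=(0, 3, 1)

U[1][1] = 3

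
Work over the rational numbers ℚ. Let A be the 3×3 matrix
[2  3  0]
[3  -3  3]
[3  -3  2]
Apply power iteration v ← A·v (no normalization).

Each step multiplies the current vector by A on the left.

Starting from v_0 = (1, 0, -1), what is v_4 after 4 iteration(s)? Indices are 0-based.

v_4 = (97, 81, 80)

v_0 = (1, 0, -1).
v_1 = A·v_0 = (2, 0, 1).
v_2 = A·v_1 = (4, 9, 8).
v_3 = A·v_2 = (35, 9, 1).
v_4 = A·v_3 = (97, 81, 80).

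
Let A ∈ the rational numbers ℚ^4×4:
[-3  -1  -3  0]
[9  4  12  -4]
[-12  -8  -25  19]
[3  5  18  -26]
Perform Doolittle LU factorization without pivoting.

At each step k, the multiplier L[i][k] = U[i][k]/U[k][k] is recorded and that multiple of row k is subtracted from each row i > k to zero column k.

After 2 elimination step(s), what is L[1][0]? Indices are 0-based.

Step 1: pivot at (0,0) is -3.
  row1 ← row1 − (-3)·row0  ⇒  L[1][0]=-3, U row1=(0, 1, 3, -4)
  row2 ← row2 − (4)·row0  ⇒  L[2][0]=4, U row2=(0, -4, -13, 19)
  row3 ← row3 − (-1)·row0  ⇒  L[3][0]=-1, U row3=(0, 4, 15, -26)
Step 2: pivot at (1,1) is 1.
  row2 ← row2 − (-4)·row1  ⇒  L[2][1]=-4, U row2=(0, 0, -1, 3)
  row3 ← row3 − (4)·row1  ⇒  L[3][1]=4, U row3=(0, 0, 3, -10)

L[1][0] = -3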